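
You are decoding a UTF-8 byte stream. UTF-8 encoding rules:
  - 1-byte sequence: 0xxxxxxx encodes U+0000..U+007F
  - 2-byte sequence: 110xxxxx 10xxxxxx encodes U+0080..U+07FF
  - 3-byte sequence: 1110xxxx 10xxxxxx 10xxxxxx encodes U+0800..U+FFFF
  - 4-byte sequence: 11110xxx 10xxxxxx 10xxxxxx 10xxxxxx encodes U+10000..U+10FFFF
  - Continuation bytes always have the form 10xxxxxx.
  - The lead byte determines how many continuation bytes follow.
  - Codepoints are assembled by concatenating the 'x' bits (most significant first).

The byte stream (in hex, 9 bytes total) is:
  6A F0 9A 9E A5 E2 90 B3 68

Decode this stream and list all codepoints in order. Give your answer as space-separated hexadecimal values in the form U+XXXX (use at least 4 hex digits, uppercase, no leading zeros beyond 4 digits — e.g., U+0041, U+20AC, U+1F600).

Answer: U+006A U+1A7A5 U+2433 U+0068

Derivation:
Byte[0]=6A: 1-byte ASCII. cp=U+006A
Byte[1]=F0: 4-byte lead, need 3 cont bytes. acc=0x0
Byte[2]=9A: continuation. acc=(acc<<6)|0x1A=0x1A
Byte[3]=9E: continuation. acc=(acc<<6)|0x1E=0x69E
Byte[4]=A5: continuation. acc=(acc<<6)|0x25=0x1A7A5
Completed: cp=U+1A7A5 (starts at byte 1)
Byte[5]=E2: 3-byte lead, need 2 cont bytes. acc=0x2
Byte[6]=90: continuation. acc=(acc<<6)|0x10=0x90
Byte[7]=B3: continuation. acc=(acc<<6)|0x33=0x2433
Completed: cp=U+2433 (starts at byte 5)
Byte[8]=68: 1-byte ASCII. cp=U+0068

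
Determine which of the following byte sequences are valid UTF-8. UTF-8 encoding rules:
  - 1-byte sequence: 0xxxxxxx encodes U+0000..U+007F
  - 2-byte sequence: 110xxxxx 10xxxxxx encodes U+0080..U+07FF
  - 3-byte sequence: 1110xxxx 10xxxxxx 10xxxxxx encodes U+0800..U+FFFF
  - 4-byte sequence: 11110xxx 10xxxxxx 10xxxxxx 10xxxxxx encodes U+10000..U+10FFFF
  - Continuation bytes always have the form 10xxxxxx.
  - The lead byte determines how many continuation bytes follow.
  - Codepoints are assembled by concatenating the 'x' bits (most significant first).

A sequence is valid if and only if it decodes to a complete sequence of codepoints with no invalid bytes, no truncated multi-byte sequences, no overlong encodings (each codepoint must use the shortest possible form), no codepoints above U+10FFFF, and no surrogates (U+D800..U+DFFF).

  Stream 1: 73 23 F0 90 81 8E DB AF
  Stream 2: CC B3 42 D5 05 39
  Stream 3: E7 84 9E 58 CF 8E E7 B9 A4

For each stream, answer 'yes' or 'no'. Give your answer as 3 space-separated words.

Answer: yes no yes

Derivation:
Stream 1: decodes cleanly. VALID
Stream 2: error at byte offset 4. INVALID
Stream 3: decodes cleanly. VALID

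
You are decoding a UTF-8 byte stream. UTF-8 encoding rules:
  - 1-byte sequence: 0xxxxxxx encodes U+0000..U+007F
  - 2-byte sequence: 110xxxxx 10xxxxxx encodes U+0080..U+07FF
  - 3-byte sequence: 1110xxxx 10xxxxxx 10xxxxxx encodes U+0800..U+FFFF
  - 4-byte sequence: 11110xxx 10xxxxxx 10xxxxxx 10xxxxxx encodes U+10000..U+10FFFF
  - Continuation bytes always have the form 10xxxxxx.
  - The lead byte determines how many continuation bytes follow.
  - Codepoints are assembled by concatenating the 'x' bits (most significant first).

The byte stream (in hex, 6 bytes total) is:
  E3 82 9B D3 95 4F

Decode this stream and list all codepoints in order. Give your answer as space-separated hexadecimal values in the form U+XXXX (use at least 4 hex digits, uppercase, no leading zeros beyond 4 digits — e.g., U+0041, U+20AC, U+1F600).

Byte[0]=E3: 3-byte lead, need 2 cont bytes. acc=0x3
Byte[1]=82: continuation. acc=(acc<<6)|0x02=0xC2
Byte[2]=9B: continuation. acc=(acc<<6)|0x1B=0x309B
Completed: cp=U+309B (starts at byte 0)
Byte[3]=D3: 2-byte lead, need 1 cont bytes. acc=0x13
Byte[4]=95: continuation. acc=(acc<<6)|0x15=0x4D5
Completed: cp=U+04D5 (starts at byte 3)
Byte[5]=4F: 1-byte ASCII. cp=U+004F

Answer: U+309B U+04D5 U+004F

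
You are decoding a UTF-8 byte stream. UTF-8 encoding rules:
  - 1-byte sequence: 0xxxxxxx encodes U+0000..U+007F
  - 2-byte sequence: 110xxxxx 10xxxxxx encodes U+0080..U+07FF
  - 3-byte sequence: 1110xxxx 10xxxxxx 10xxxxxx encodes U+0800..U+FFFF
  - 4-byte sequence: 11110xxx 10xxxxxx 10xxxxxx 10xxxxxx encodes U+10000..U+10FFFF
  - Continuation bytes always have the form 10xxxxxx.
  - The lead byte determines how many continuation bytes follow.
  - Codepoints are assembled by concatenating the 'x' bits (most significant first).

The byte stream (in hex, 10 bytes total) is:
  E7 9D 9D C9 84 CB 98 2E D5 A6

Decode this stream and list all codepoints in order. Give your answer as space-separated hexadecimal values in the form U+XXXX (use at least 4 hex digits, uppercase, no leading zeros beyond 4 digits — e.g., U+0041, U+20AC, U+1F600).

Answer: U+775D U+0244 U+02D8 U+002E U+0566

Derivation:
Byte[0]=E7: 3-byte lead, need 2 cont bytes. acc=0x7
Byte[1]=9D: continuation. acc=(acc<<6)|0x1D=0x1DD
Byte[2]=9D: continuation. acc=(acc<<6)|0x1D=0x775D
Completed: cp=U+775D (starts at byte 0)
Byte[3]=C9: 2-byte lead, need 1 cont bytes. acc=0x9
Byte[4]=84: continuation. acc=(acc<<6)|0x04=0x244
Completed: cp=U+0244 (starts at byte 3)
Byte[5]=CB: 2-byte lead, need 1 cont bytes. acc=0xB
Byte[6]=98: continuation. acc=(acc<<6)|0x18=0x2D8
Completed: cp=U+02D8 (starts at byte 5)
Byte[7]=2E: 1-byte ASCII. cp=U+002E
Byte[8]=D5: 2-byte lead, need 1 cont bytes. acc=0x15
Byte[9]=A6: continuation. acc=(acc<<6)|0x26=0x566
Completed: cp=U+0566 (starts at byte 8)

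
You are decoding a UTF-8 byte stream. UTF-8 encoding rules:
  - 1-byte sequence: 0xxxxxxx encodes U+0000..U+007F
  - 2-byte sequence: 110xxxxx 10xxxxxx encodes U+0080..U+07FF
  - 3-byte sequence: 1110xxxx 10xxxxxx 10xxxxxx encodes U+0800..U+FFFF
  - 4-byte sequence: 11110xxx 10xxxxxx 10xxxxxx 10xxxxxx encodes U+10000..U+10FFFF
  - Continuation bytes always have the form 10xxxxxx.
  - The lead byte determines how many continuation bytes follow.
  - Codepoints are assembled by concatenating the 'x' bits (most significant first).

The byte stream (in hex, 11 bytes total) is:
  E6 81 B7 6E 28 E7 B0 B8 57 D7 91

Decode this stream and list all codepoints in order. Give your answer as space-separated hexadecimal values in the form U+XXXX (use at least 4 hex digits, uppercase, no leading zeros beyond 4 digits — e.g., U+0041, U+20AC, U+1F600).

Answer: U+6077 U+006E U+0028 U+7C38 U+0057 U+05D1

Derivation:
Byte[0]=E6: 3-byte lead, need 2 cont bytes. acc=0x6
Byte[1]=81: continuation. acc=(acc<<6)|0x01=0x181
Byte[2]=B7: continuation. acc=(acc<<6)|0x37=0x6077
Completed: cp=U+6077 (starts at byte 0)
Byte[3]=6E: 1-byte ASCII. cp=U+006E
Byte[4]=28: 1-byte ASCII. cp=U+0028
Byte[5]=E7: 3-byte lead, need 2 cont bytes. acc=0x7
Byte[6]=B0: continuation. acc=(acc<<6)|0x30=0x1F0
Byte[7]=B8: continuation. acc=(acc<<6)|0x38=0x7C38
Completed: cp=U+7C38 (starts at byte 5)
Byte[8]=57: 1-byte ASCII. cp=U+0057
Byte[9]=D7: 2-byte lead, need 1 cont bytes. acc=0x17
Byte[10]=91: continuation. acc=(acc<<6)|0x11=0x5D1
Completed: cp=U+05D1 (starts at byte 9)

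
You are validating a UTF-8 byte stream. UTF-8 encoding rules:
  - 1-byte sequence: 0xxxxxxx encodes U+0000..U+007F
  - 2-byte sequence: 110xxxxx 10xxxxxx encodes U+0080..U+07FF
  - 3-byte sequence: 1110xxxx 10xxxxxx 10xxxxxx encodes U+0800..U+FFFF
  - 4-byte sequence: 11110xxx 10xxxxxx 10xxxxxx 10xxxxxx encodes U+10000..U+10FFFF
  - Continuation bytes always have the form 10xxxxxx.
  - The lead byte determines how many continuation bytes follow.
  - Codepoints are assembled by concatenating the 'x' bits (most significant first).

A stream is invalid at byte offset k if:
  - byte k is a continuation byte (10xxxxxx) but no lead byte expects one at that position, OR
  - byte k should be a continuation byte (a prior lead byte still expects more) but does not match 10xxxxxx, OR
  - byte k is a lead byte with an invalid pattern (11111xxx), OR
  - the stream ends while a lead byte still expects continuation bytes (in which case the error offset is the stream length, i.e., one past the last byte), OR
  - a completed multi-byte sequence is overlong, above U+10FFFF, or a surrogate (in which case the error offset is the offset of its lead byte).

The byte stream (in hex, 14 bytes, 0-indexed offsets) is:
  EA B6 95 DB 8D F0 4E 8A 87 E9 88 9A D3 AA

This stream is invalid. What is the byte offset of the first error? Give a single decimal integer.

Answer: 6

Derivation:
Byte[0]=EA: 3-byte lead, need 2 cont bytes. acc=0xA
Byte[1]=B6: continuation. acc=(acc<<6)|0x36=0x2B6
Byte[2]=95: continuation. acc=(acc<<6)|0x15=0xAD95
Completed: cp=U+AD95 (starts at byte 0)
Byte[3]=DB: 2-byte lead, need 1 cont bytes. acc=0x1B
Byte[4]=8D: continuation. acc=(acc<<6)|0x0D=0x6CD
Completed: cp=U+06CD (starts at byte 3)
Byte[5]=F0: 4-byte lead, need 3 cont bytes. acc=0x0
Byte[6]=4E: expected 10xxxxxx continuation. INVALID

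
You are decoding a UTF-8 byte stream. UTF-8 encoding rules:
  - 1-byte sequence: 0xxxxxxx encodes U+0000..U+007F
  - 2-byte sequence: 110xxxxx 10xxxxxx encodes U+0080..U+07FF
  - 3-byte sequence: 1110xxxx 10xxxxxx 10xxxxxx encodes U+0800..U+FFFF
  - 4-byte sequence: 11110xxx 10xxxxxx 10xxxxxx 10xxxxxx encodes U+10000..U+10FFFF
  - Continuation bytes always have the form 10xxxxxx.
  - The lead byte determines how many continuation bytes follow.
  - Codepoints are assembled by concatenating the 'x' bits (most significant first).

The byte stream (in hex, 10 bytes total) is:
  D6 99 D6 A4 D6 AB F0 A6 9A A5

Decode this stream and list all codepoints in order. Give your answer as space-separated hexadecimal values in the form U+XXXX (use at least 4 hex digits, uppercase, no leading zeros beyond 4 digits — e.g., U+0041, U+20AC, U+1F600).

Answer: U+0599 U+05A4 U+05AB U+266A5

Derivation:
Byte[0]=D6: 2-byte lead, need 1 cont bytes. acc=0x16
Byte[1]=99: continuation. acc=(acc<<6)|0x19=0x599
Completed: cp=U+0599 (starts at byte 0)
Byte[2]=D6: 2-byte lead, need 1 cont bytes. acc=0x16
Byte[3]=A4: continuation. acc=(acc<<6)|0x24=0x5A4
Completed: cp=U+05A4 (starts at byte 2)
Byte[4]=D6: 2-byte lead, need 1 cont bytes. acc=0x16
Byte[5]=AB: continuation. acc=(acc<<6)|0x2B=0x5AB
Completed: cp=U+05AB (starts at byte 4)
Byte[6]=F0: 4-byte lead, need 3 cont bytes. acc=0x0
Byte[7]=A6: continuation. acc=(acc<<6)|0x26=0x26
Byte[8]=9A: continuation. acc=(acc<<6)|0x1A=0x99A
Byte[9]=A5: continuation. acc=(acc<<6)|0x25=0x266A5
Completed: cp=U+266A5 (starts at byte 6)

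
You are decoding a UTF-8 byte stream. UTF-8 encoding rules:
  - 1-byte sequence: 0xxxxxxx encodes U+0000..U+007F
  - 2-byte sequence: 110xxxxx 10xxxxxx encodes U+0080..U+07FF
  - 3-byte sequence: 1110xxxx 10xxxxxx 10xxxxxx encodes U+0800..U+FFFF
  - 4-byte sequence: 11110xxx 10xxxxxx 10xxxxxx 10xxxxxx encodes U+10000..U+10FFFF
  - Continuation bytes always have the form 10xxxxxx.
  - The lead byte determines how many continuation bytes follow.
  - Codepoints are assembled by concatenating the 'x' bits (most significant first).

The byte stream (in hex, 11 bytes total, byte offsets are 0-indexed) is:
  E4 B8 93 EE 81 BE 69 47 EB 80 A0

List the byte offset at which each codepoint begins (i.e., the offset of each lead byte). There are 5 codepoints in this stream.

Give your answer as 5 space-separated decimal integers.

Byte[0]=E4: 3-byte lead, need 2 cont bytes. acc=0x4
Byte[1]=B8: continuation. acc=(acc<<6)|0x38=0x138
Byte[2]=93: continuation. acc=(acc<<6)|0x13=0x4E13
Completed: cp=U+4E13 (starts at byte 0)
Byte[3]=EE: 3-byte lead, need 2 cont bytes. acc=0xE
Byte[4]=81: continuation. acc=(acc<<6)|0x01=0x381
Byte[5]=BE: continuation. acc=(acc<<6)|0x3E=0xE07E
Completed: cp=U+E07E (starts at byte 3)
Byte[6]=69: 1-byte ASCII. cp=U+0069
Byte[7]=47: 1-byte ASCII. cp=U+0047
Byte[8]=EB: 3-byte lead, need 2 cont bytes. acc=0xB
Byte[9]=80: continuation. acc=(acc<<6)|0x00=0x2C0
Byte[10]=A0: continuation. acc=(acc<<6)|0x20=0xB020
Completed: cp=U+B020 (starts at byte 8)

Answer: 0 3 6 7 8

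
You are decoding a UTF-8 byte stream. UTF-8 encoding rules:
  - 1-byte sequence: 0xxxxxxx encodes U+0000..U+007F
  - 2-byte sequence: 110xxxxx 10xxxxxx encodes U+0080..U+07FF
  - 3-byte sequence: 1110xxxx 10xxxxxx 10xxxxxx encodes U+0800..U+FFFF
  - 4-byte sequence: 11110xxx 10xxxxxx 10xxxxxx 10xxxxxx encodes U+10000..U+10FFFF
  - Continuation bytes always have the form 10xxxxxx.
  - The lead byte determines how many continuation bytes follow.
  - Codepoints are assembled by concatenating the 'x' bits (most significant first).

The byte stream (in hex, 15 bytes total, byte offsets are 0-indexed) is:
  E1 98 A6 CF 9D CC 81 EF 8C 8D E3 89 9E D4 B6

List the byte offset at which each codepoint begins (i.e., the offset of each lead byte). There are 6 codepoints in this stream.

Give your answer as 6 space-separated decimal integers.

Byte[0]=E1: 3-byte lead, need 2 cont bytes. acc=0x1
Byte[1]=98: continuation. acc=(acc<<6)|0x18=0x58
Byte[2]=A6: continuation. acc=(acc<<6)|0x26=0x1626
Completed: cp=U+1626 (starts at byte 0)
Byte[3]=CF: 2-byte lead, need 1 cont bytes. acc=0xF
Byte[4]=9D: continuation. acc=(acc<<6)|0x1D=0x3DD
Completed: cp=U+03DD (starts at byte 3)
Byte[5]=CC: 2-byte lead, need 1 cont bytes. acc=0xC
Byte[6]=81: continuation. acc=(acc<<6)|0x01=0x301
Completed: cp=U+0301 (starts at byte 5)
Byte[7]=EF: 3-byte lead, need 2 cont bytes. acc=0xF
Byte[8]=8C: continuation. acc=(acc<<6)|0x0C=0x3CC
Byte[9]=8D: continuation. acc=(acc<<6)|0x0D=0xF30D
Completed: cp=U+F30D (starts at byte 7)
Byte[10]=E3: 3-byte lead, need 2 cont bytes. acc=0x3
Byte[11]=89: continuation. acc=(acc<<6)|0x09=0xC9
Byte[12]=9E: continuation. acc=(acc<<6)|0x1E=0x325E
Completed: cp=U+325E (starts at byte 10)
Byte[13]=D4: 2-byte lead, need 1 cont bytes. acc=0x14
Byte[14]=B6: continuation. acc=(acc<<6)|0x36=0x536
Completed: cp=U+0536 (starts at byte 13)

Answer: 0 3 5 7 10 13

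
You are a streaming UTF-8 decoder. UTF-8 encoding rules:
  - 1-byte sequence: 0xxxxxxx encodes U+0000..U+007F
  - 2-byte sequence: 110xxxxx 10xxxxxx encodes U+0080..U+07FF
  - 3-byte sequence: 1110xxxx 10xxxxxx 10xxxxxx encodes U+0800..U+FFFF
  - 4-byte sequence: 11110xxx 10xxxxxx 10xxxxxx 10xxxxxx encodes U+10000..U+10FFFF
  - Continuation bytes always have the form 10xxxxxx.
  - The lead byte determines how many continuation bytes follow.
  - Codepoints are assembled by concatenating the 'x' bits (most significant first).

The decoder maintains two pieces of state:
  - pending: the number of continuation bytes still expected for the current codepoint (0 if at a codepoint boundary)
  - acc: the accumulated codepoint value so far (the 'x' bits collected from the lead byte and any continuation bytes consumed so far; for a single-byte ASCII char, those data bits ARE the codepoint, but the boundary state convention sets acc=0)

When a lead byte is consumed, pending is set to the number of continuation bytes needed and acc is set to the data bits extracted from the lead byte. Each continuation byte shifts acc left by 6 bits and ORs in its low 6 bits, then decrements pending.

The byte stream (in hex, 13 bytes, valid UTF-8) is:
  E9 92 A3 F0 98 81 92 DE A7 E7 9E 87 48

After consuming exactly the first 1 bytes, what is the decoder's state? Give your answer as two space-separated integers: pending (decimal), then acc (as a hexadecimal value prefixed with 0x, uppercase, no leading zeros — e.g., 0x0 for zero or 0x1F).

Byte[0]=E9: 3-byte lead. pending=2, acc=0x9

Answer: 2 0x9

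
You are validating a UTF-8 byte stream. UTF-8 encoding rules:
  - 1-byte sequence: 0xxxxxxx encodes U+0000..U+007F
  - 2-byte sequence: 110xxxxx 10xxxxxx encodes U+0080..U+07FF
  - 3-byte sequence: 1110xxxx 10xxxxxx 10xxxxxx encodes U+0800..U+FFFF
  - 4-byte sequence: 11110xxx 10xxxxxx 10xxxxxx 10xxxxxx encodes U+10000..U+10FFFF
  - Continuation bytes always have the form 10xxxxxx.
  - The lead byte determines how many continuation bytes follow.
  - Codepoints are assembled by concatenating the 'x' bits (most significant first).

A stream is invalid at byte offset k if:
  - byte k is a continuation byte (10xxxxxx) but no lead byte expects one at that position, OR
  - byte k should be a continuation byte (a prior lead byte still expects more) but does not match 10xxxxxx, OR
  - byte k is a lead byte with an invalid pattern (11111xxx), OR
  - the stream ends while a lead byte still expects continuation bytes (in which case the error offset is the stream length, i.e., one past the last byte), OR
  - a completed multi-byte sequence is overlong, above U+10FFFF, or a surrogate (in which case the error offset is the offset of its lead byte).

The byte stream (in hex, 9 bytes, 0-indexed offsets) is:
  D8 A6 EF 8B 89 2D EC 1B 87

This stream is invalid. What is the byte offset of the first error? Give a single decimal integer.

Answer: 7

Derivation:
Byte[0]=D8: 2-byte lead, need 1 cont bytes. acc=0x18
Byte[1]=A6: continuation. acc=(acc<<6)|0x26=0x626
Completed: cp=U+0626 (starts at byte 0)
Byte[2]=EF: 3-byte lead, need 2 cont bytes. acc=0xF
Byte[3]=8B: continuation. acc=(acc<<6)|0x0B=0x3CB
Byte[4]=89: continuation. acc=(acc<<6)|0x09=0xF2C9
Completed: cp=U+F2C9 (starts at byte 2)
Byte[5]=2D: 1-byte ASCII. cp=U+002D
Byte[6]=EC: 3-byte lead, need 2 cont bytes. acc=0xC
Byte[7]=1B: expected 10xxxxxx continuation. INVALID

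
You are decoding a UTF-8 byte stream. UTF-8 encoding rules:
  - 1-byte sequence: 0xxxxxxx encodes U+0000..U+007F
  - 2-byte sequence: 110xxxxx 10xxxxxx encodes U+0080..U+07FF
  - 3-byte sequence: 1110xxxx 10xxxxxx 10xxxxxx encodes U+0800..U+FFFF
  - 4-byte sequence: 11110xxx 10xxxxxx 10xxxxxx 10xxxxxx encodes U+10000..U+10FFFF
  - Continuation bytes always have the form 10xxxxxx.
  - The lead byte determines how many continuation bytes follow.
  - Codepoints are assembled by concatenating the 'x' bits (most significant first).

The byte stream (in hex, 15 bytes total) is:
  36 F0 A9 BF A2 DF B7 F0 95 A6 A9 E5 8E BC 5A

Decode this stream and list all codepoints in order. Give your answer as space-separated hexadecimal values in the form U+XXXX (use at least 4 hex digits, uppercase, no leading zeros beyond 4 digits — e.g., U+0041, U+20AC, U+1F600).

Answer: U+0036 U+29FE2 U+07F7 U+159A9 U+53BC U+005A

Derivation:
Byte[0]=36: 1-byte ASCII. cp=U+0036
Byte[1]=F0: 4-byte lead, need 3 cont bytes. acc=0x0
Byte[2]=A9: continuation. acc=(acc<<6)|0x29=0x29
Byte[3]=BF: continuation. acc=(acc<<6)|0x3F=0xA7F
Byte[4]=A2: continuation. acc=(acc<<6)|0x22=0x29FE2
Completed: cp=U+29FE2 (starts at byte 1)
Byte[5]=DF: 2-byte lead, need 1 cont bytes. acc=0x1F
Byte[6]=B7: continuation. acc=(acc<<6)|0x37=0x7F7
Completed: cp=U+07F7 (starts at byte 5)
Byte[7]=F0: 4-byte lead, need 3 cont bytes. acc=0x0
Byte[8]=95: continuation. acc=(acc<<6)|0x15=0x15
Byte[9]=A6: continuation. acc=(acc<<6)|0x26=0x566
Byte[10]=A9: continuation. acc=(acc<<6)|0x29=0x159A9
Completed: cp=U+159A9 (starts at byte 7)
Byte[11]=E5: 3-byte lead, need 2 cont bytes. acc=0x5
Byte[12]=8E: continuation. acc=(acc<<6)|0x0E=0x14E
Byte[13]=BC: continuation. acc=(acc<<6)|0x3C=0x53BC
Completed: cp=U+53BC (starts at byte 11)
Byte[14]=5A: 1-byte ASCII. cp=U+005A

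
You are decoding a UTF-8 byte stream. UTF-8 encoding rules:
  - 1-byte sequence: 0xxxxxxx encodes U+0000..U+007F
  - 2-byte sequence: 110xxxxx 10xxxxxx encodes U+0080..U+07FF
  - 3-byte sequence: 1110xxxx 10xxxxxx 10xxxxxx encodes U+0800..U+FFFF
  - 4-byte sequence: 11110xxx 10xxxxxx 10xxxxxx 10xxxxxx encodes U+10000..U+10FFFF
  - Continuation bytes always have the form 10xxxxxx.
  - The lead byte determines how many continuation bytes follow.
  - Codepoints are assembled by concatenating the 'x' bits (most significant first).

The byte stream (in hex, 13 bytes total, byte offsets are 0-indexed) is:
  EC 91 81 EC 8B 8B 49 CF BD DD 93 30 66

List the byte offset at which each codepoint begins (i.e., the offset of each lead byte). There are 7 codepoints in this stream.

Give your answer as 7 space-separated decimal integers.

Answer: 0 3 6 7 9 11 12

Derivation:
Byte[0]=EC: 3-byte lead, need 2 cont bytes. acc=0xC
Byte[1]=91: continuation. acc=(acc<<6)|0x11=0x311
Byte[2]=81: continuation. acc=(acc<<6)|0x01=0xC441
Completed: cp=U+C441 (starts at byte 0)
Byte[3]=EC: 3-byte lead, need 2 cont bytes. acc=0xC
Byte[4]=8B: continuation. acc=(acc<<6)|0x0B=0x30B
Byte[5]=8B: continuation. acc=(acc<<6)|0x0B=0xC2CB
Completed: cp=U+C2CB (starts at byte 3)
Byte[6]=49: 1-byte ASCII. cp=U+0049
Byte[7]=CF: 2-byte lead, need 1 cont bytes. acc=0xF
Byte[8]=BD: continuation. acc=(acc<<6)|0x3D=0x3FD
Completed: cp=U+03FD (starts at byte 7)
Byte[9]=DD: 2-byte lead, need 1 cont bytes. acc=0x1D
Byte[10]=93: continuation. acc=(acc<<6)|0x13=0x753
Completed: cp=U+0753 (starts at byte 9)
Byte[11]=30: 1-byte ASCII. cp=U+0030
Byte[12]=66: 1-byte ASCII. cp=U+0066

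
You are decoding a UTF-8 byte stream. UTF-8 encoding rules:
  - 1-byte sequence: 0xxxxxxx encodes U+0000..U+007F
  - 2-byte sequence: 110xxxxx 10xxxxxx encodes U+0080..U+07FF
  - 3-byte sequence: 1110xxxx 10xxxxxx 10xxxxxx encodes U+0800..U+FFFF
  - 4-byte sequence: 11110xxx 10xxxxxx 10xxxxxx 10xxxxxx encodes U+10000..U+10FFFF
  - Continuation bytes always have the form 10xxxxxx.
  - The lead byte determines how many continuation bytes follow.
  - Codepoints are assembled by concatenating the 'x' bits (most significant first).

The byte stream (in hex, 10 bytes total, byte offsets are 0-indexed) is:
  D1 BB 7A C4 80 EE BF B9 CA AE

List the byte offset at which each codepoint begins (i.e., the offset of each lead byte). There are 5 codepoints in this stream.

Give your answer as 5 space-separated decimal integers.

Answer: 0 2 3 5 8

Derivation:
Byte[0]=D1: 2-byte lead, need 1 cont bytes. acc=0x11
Byte[1]=BB: continuation. acc=(acc<<6)|0x3B=0x47B
Completed: cp=U+047B (starts at byte 0)
Byte[2]=7A: 1-byte ASCII. cp=U+007A
Byte[3]=C4: 2-byte lead, need 1 cont bytes. acc=0x4
Byte[4]=80: continuation. acc=(acc<<6)|0x00=0x100
Completed: cp=U+0100 (starts at byte 3)
Byte[5]=EE: 3-byte lead, need 2 cont bytes. acc=0xE
Byte[6]=BF: continuation. acc=(acc<<6)|0x3F=0x3BF
Byte[7]=B9: continuation. acc=(acc<<6)|0x39=0xEFF9
Completed: cp=U+EFF9 (starts at byte 5)
Byte[8]=CA: 2-byte lead, need 1 cont bytes. acc=0xA
Byte[9]=AE: continuation. acc=(acc<<6)|0x2E=0x2AE
Completed: cp=U+02AE (starts at byte 8)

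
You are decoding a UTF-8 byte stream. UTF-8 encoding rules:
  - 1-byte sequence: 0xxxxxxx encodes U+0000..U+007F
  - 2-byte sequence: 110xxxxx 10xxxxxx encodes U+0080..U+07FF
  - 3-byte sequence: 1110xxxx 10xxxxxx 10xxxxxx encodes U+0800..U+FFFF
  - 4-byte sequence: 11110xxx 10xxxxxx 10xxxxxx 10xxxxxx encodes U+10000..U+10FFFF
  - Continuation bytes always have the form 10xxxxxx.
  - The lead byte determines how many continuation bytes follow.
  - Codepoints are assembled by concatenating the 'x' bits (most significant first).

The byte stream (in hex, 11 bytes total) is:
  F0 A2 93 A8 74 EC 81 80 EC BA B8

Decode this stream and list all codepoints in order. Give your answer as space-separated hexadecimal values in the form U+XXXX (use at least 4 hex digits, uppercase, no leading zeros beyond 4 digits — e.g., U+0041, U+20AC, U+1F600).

Byte[0]=F0: 4-byte lead, need 3 cont bytes. acc=0x0
Byte[1]=A2: continuation. acc=(acc<<6)|0x22=0x22
Byte[2]=93: continuation. acc=(acc<<6)|0x13=0x893
Byte[3]=A8: continuation. acc=(acc<<6)|0x28=0x224E8
Completed: cp=U+224E8 (starts at byte 0)
Byte[4]=74: 1-byte ASCII. cp=U+0074
Byte[5]=EC: 3-byte lead, need 2 cont bytes. acc=0xC
Byte[6]=81: continuation. acc=(acc<<6)|0x01=0x301
Byte[7]=80: continuation. acc=(acc<<6)|0x00=0xC040
Completed: cp=U+C040 (starts at byte 5)
Byte[8]=EC: 3-byte lead, need 2 cont bytes. acc=0xC
Byte[9]=BA: continuation. acc=(acc<<6)|0x3A=0x33A
Byte[10]=B8: continuation. acc=(acc<<6)|0x38=0xCEB8
Completed: cp=U+CEB8 (starts at byte 8)

Answer: U+224E8 U+0074 U+C040 U+CEB8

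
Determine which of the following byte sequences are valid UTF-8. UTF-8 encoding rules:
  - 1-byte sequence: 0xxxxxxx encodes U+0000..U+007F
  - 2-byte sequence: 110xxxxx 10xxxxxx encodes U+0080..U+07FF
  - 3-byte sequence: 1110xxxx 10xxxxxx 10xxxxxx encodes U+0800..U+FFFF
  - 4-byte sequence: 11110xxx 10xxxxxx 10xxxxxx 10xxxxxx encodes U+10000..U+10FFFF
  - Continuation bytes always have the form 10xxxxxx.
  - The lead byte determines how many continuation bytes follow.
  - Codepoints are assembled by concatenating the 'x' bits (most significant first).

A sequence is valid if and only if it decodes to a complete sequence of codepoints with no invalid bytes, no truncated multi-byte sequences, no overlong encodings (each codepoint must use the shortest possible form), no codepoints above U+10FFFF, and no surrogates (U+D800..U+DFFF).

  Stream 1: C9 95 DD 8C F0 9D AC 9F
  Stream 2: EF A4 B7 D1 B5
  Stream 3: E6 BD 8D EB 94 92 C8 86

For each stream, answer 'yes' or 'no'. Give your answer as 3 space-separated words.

Stream 1: decodes cleanly. VALID
Stream 2: decodes cleanly. VALID
Stream 3: decodes cleanly. VALID

Answer: yes yes yes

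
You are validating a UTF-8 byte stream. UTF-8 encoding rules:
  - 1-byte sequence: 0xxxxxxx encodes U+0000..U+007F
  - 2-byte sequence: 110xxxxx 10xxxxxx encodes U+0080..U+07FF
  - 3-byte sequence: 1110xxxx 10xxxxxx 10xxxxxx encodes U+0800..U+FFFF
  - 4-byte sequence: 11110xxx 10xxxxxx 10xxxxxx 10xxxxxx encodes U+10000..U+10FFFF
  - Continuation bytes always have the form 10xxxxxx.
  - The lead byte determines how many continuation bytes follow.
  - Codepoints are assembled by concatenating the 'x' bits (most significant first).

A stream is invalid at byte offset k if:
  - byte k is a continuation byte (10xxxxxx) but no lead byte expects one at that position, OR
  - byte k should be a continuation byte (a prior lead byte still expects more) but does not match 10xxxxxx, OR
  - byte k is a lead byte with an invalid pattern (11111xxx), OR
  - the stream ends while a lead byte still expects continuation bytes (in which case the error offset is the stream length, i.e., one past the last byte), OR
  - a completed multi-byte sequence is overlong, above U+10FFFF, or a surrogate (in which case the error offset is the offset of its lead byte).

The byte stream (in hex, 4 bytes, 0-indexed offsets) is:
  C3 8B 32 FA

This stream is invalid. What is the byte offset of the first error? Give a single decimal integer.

Byte[0]=C3: 2-byte lead, need 1 cont bytes. acc=0x3
Byte[1]=8B: continuation. acc=(acc<<6)|0x0B=0xCB
Completed: cp=U+00CB (starts at byte 0)
Byte[2]=32: 1-byte ASCII. cp=U+0032
Byte[3]=FA: INVALID lead byte (not 0xxx/110x/1110/11110)

Answer: 3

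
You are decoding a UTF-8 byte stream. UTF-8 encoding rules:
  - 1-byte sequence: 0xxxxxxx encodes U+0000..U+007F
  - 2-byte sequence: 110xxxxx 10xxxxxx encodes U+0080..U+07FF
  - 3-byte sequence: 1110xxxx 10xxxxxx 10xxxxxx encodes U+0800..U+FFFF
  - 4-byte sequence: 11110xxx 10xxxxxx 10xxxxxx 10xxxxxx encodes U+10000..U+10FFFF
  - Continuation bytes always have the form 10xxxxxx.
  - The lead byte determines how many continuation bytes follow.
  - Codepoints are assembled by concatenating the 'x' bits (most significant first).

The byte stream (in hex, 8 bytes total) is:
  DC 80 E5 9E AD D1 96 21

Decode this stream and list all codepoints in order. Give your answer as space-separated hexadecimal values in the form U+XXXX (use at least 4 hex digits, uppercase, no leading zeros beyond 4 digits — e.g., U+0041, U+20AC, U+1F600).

Byte[0]=DC: 2-byte lead, need 1 cont bytes. acc=0x1C
Byte[1]=80: continuation. acc=(acc<<6)|0x00=0x700
Completed: cp=U+0700 (starts at byte 0)
Byte[2]=E5: 3-byte lead, need 2 cont bytes. acc=0x5
Byte[3]=9E: continuation. acc=(acc<<6)|0x1E=0x15E
Byte[4]=AD: continuation. acc=(acc<<6)|0x2D=0x57AD
Completed: cp=U+57AD (starts at byte 2)
Byte[5]=D1: 2-byte lead, need 1 cont bytes. acc=0x11
Byte[6]=96: continuation. acc=(acc<<6)|0x16=0x456
Completed: cp=U+0456 (starts at byte 5)
Byte[7]=21: 1-byte ASCII. cp=U+0021

Answer: U+0700 U+57AD U+0456 U+0021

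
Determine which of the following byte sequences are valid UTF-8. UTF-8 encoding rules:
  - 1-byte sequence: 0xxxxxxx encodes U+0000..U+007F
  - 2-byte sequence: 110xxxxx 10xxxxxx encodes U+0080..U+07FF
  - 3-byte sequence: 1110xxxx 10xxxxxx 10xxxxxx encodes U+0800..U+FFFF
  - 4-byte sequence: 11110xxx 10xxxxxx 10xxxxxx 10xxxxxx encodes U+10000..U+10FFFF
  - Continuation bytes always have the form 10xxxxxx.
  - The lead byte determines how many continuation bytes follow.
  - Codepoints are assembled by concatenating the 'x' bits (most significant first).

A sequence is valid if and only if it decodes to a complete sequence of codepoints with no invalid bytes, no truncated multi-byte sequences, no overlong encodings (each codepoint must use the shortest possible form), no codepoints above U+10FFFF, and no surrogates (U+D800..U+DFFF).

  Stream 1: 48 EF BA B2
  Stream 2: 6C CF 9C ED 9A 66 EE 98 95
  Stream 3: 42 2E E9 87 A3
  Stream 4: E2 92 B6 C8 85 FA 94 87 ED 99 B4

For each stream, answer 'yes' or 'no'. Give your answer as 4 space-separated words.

Stream 1: decodes cleanly. VALID
Stream 2: error at byte offset 5. INVALID
Stream 3: decodes cleanly. VALID
Stream 4: error at byte offset 5. INVALID

Answer: yes no yes no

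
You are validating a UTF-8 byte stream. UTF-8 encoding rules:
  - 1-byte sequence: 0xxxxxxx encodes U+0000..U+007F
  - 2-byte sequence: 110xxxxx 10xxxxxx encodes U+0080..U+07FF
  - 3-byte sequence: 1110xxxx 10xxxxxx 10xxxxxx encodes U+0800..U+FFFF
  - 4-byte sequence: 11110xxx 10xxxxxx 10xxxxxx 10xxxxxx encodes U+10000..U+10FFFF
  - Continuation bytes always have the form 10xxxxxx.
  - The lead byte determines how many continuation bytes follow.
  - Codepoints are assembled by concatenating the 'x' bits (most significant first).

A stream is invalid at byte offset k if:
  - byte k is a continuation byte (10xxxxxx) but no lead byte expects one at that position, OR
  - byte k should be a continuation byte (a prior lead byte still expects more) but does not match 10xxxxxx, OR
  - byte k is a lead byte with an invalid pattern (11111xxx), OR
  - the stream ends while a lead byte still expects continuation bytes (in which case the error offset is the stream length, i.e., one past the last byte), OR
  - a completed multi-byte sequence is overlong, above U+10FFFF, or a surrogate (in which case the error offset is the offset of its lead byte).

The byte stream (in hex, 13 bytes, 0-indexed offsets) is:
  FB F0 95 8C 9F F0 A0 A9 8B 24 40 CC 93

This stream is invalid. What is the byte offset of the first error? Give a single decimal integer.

Byte[0]=FB: INVALID lead byte (not 0xxx/110x/1110/11110)

Answer: 0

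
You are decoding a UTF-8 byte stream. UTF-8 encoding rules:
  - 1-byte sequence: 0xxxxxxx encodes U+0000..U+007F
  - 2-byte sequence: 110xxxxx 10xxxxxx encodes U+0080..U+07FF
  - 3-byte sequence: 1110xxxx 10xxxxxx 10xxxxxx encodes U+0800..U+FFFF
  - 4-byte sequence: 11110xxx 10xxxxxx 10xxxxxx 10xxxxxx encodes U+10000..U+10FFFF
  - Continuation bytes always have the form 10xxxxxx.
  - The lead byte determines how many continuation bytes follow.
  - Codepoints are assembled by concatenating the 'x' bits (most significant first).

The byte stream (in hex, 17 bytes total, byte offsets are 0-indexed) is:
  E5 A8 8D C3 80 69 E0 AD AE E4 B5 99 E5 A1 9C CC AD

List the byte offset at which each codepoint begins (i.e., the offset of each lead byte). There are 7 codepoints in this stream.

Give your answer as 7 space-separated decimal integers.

Byte[0]=E5: 3-byte lead, need 2 cont bytes. acc=0x5
Byte[1]=A8: continuation. acc=(acc<<6)|0x28=0x168
Byte[2]=8D: continuation. acc=(acc<<6)|0x0D=0x5A0D
Completed: cp=U+5A0D (starts at byte 0)
Byte[3]=C3: 2-byte lead, need 1 cont bytes. acc=0x3
Byte[4]=80: continuation. acc=(acc<<6)|0x00=0xC0
Completed: cp=U+00C0 (starts at byte 3)
Byte[5]=69: 1-byte ASCII. cp=U+0069
Byte[6]=E0: 3-byte lead, need 2 cont bytes. acc=0x0
Byte[7]=AD: continuation. acc=(acc<<6)|0x2D=0x2D
Byte[8]=AE: continuation. acc=(acc<<6)|0x2E=0xB6E
Completed: cp=U+0B6E (starts at byte 6)
Byte[9]=E4: 3-byte lead, need 2 cont bytes. acc=0x4
Byte[10]=B5: continuation. acc=(acc<<6)|0x35=0x135
Byte[11]=99: continuation. acc=(acc<<6)|0x19=0x4D59
Completed: cp=U+4D59 (starts at byte 9)
Byte[12]=E5: 3-byte lead, need 2 cont bytes. acc=0x5
Byte[13]=A1: continuation. acc=(acc<<6)|0x21=0x161
Byte[14]=9C: continuation. acc=(acc<<6)|0x1C=0x585C
Completed: cp=U+585C (starts at byte 12)
Byte[15]=CC: 2-byte lead, need 1 cont bytes. acc=0xC
Byte[16]=AD: continuation. acc=(acc<<6)|0x2D=0x32D
Completed: cp=U+032D (starts at byte 15)

Answer: 0 3 5 6 9 12 15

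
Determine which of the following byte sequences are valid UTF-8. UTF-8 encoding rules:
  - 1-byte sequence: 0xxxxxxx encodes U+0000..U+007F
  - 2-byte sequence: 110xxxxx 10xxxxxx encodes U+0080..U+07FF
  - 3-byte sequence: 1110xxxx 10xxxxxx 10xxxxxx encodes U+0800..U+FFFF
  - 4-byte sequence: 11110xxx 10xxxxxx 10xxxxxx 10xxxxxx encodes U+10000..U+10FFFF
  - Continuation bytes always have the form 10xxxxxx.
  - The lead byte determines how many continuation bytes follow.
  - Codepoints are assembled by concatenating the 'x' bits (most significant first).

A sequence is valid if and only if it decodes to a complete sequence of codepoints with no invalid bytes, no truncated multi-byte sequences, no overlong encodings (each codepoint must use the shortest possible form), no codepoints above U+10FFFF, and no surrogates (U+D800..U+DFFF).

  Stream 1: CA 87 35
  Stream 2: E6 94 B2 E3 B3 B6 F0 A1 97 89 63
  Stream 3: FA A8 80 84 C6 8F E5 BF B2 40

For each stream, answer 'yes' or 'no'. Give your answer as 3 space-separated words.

Stream 1: decodes cleanly. VALID
Stream 2: decodes cleanly. VALID
Stream 3: error at byte offset 0. INVALID

Answer: yes yes no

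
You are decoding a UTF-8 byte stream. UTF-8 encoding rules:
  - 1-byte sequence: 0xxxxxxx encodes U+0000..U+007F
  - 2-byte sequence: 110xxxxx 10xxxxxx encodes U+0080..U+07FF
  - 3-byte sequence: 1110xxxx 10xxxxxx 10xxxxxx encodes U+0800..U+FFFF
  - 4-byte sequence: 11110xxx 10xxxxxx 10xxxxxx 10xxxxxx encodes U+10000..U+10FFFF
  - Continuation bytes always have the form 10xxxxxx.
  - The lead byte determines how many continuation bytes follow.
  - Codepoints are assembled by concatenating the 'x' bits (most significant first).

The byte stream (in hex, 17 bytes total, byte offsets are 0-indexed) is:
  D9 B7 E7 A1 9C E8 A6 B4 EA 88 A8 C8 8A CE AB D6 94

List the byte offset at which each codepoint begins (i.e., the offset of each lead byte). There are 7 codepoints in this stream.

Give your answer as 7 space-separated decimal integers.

Answer: 0 2 5 8 11 13 15

Derivation:
Byte[0]=D9: 2-byte lead, need 1 cont bytes. acc=0x19
Byte[1]=B7: continuation. acc=(acc<<6)|0x37=0x677
Completed: cp=U+0677 (starts at byte 0)
Byte[2]=E7: 3-byte lead, need 2 cont bytes. acc=0x7
Byte[3]=A1: continuation. acc=(acc<<6)|0x21=0x1E1
Byte[4]=9C: continuation. acc=(acc<<6)|0x1C=0x785C
Completed: cp=U+785C (starts at byte 2)
Byte[5]=E8: 3-byte lead, need 2 cont bytes. acc=0x8
Byte[6]=A6: continuation. acc=(acc<<6)|0x26=0x226
Byte[7]=B4: continuation. acc=(acc<<6)|0x34=0x89B4
Completed: cp=U+89B4 (starts at byte 5)
Byte[8]=EA: 3-byte lead, need 2 cont bytes. acc=0xA
Byte[9]=88: continuation. acc=(acc<<6)|0x08=0x288
Byte[10]=A8: continuation. acc=(acc<<6)|0x28=0xA228
Completed: cp=U+A228 (starts at byte 8)
Byte[11]=C8: 2-byte lead, need 1 cont bytes. acc=0x8
Byte[12]=8A: continuation. acc=(acc<<6)|0x0A=0x20A
Completed: cp=U+020A (starts at byte 11)
Byte[13]=CE: 2-byte lead, need 1 cont bytes. acc=0xE
Byte[14]=AB: continuation. acc=(acc<<6)|0x2B=0x3AB
Completed: cp=U+03AB (starts at byte 13)
Byte[15]=D6: 2-byte lead, need 1 cont bytes. acc=0x16
Byte[16]=94: continuation. acc=(acc<<6)|0x14=0x594
Completed: cp=U+0594 (starts at byte 15)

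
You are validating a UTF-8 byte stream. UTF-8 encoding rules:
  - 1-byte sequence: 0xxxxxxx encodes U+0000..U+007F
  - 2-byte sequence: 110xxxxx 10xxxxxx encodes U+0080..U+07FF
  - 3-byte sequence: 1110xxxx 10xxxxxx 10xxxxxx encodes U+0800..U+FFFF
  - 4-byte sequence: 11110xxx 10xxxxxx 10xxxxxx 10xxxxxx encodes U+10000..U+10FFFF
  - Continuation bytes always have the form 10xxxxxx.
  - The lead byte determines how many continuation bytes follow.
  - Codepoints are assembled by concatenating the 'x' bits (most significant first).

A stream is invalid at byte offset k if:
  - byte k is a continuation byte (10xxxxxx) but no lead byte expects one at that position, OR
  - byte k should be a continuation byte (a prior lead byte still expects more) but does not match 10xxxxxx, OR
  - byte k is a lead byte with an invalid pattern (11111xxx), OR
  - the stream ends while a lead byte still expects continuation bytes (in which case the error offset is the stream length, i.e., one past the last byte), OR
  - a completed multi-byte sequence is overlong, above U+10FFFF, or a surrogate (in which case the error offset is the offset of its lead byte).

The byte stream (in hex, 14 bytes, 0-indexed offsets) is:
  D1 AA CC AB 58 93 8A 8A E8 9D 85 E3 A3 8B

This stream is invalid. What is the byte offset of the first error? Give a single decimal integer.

Answer: 5

Derivation:
Byte[0]=D1: 2-byte lead, need 1 cont bytes. acc=0x11
Byte[1]=AA: continuation. acc=(acc<<6)|0x2A=0x46A
Completed: cp=U+046A (starts at byte 0)
Byte[2]=CC: 2-byte lead, need 1 cont bytes. acc=0xC
Byte[3]=AB: continuation. acc=(acc<<6)|0x2B=0x32B
Completed: cp=U+032B (starts at byte 2)
Byte[4]=58: 1-byte ASCII. cp=U+0058
Byte[5]=93: INVALID lead byte (not 0xxx/110x/1110/11110)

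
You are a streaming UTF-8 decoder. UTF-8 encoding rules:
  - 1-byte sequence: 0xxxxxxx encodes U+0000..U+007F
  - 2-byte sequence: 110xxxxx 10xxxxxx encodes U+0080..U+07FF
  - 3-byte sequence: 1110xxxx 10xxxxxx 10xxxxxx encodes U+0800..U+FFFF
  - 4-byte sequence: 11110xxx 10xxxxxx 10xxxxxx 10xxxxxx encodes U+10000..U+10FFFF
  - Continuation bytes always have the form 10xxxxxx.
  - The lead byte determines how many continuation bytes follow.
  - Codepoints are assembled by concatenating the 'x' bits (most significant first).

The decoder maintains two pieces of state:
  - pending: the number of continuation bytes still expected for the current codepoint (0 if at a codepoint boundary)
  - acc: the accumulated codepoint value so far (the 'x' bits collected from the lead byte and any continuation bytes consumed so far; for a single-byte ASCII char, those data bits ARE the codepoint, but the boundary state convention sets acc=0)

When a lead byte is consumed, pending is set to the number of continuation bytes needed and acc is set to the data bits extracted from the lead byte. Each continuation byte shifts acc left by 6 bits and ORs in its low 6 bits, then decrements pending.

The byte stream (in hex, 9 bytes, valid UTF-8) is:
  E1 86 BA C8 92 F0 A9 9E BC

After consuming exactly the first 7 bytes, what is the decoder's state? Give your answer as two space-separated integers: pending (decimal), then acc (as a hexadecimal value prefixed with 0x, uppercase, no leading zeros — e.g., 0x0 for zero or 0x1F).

Answer: 2 0x29

Derivation:
Byte[0]=E1: 3-byte lead. pending=2, acc=0x1
Byte[1]=86: continuation. acc=(acc<<6)|0x06=0x46, pending=1
Byte[2]=BA: continuation. acc=(acc<<6)|0x3A=0x11BA, pending=0
Byte[3]=C8: 2-byte lead. pending=1, acc=0x8
Byte[4]=92: continuation. acc=(acc<<6)|0x12=0x212, pending=0
Byte[5]=F0: 4-byte lead. pending=3, acc=0x0
Byte[6]=A9: continuation. acc=(acc<<6)|0x29=0x29, pending=2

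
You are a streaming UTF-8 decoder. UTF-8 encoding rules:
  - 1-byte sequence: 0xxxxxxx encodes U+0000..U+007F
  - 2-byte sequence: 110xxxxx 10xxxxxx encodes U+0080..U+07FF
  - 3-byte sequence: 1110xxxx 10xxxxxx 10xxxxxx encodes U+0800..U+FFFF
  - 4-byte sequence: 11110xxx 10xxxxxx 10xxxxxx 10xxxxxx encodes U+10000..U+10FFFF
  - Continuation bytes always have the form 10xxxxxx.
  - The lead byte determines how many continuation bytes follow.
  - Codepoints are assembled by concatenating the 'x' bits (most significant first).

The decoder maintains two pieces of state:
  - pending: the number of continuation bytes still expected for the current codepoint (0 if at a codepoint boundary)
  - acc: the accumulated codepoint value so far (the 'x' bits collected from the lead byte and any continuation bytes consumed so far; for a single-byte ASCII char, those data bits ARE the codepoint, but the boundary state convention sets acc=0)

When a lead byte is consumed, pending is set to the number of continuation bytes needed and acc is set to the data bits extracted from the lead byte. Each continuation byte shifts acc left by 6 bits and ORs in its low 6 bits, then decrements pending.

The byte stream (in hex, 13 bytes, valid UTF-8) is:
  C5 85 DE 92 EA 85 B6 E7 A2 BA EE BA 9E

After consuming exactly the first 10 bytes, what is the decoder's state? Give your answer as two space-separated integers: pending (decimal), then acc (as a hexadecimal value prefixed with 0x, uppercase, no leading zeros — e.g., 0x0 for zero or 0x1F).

Answer: 0 0x78BA

Derivation:
Byte[0]=C5: 2-byte lead. pending=1, acc=0x5
Byte[1]=85: continuation. acc=(acc<<6)|0x05=0x145, pending=0
Byte[2]=DE: 2-byte lead. pending=1, acc=0x1E
Byte[3]=92: continuation. acc=(acc<<6)|0x12=0x792, pending=0
Byte[4]=EA: 3-byte lead. pending=2, acc=0xA
Byte[5]=85: continuation. acc=(acc<<6)|0x05=0x285, pending=1
Byte[6]=B6: continuation. acc=(acc<<6)|0x36=0xA176, pending=0
Byte[7]=E7: 3-byte lead. pending=2, acc=0x7
Byte[8]=A2: continuation. acc=(acc<<6)|0x22=0x1E2, pending=1
Byte[9]=BA: continuation. acc=(acc<<6)|0x3A=0x78BA, pending=0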